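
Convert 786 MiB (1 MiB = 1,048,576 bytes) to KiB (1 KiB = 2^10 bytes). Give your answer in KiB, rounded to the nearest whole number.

804,864 KiB

786 MiB × 1,048,576 bytes/MiB = 824,180,736 bytes
1 KiB = 1,024 bytes
824,180,736 / 1,024 = 804,864 KiB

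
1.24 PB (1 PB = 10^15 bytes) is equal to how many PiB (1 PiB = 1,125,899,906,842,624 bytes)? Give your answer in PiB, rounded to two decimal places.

1.10 PiB

1.24 PB × 1,000,000,000,000,000 bytes/PB = 1,240,000,000,000,000 bytes
1 PiB = 1,125,899,906,842,624 bytes
1,240,000,000,000,000 / 1,125,899,906,842,624 = 1.10 PiB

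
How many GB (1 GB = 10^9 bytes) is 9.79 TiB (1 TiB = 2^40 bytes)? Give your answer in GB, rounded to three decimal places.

10,764.219 GB

9.79 TiB × 1,099,511,627,776 bytes/TiB = 10,764,218,835,927.04 bytes
1 GB = 10^9 bytes = 1,000,000,000 bytes
10,764,218,835,927.04 / 1,000,000,000 = 10,764.219 GB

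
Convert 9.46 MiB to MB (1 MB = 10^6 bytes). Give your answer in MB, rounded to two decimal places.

9.92 MB

9.46 MiB × 1,048,576 bytes/MiB = 9,919,528.96 bytes
1 MB = 1,000,000 bytes
9,919,528.96 / 1,000,000 = 9.92 MB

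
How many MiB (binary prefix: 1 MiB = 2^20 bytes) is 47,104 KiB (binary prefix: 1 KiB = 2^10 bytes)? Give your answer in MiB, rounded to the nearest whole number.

46 MiB

47,104 KiB = 47,104 × 2^10 bytes = 48,234,496 bytes
1 MiB = 2^20 bytes = 1,048,576 bytes
48,234,496 / 1,048,576 = 46 MiB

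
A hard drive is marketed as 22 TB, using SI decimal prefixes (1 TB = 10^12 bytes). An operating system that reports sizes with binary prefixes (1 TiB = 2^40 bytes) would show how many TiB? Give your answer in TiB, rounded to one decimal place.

22 TB = 22 × 10^12 bytes = 22,000,000,000,000 bytes
1 TiB = 1,099,511,627,776 bytes
22,000,000,000,000 / 1,099,511,627,776 = 20.0 TiB

20.0 TiB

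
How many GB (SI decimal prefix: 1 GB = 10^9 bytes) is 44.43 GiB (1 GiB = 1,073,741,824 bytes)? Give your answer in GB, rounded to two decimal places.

44.43 GiB = 44.43 × 2^30 bytes = 47,706,349,240.32 bytes
1 GB = 10^9 bytes = 1,000,000,000 bytes
47,706,349,240.32 / 1,000,000,000 = 47.71 GB

47.71 GB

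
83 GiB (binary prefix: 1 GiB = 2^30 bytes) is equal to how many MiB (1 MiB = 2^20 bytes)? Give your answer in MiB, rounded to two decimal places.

84,992.00 MiB

83 GiB × 1,073,741,824 bytes/GiB = 89,120,571,392 bytes
1 MiB = 2^20 bytes = 1,048,576 bytes
89,120,571,392 / 1,048,576 = 84,992.00 MiB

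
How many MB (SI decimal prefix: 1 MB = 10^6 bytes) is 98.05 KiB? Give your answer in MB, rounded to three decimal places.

98.05 KiB × 1,024 bytes/KiB = 100,403.2 bytes
1 MB = 1,000,000 bytes
100,403.2 / 1,000,000 = 0.100 MB

0.100 MB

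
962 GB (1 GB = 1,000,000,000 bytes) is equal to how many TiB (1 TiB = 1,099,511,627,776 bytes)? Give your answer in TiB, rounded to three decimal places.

962 GB × 1,000,000,000 bytes/GB = 962,000,000,000 bytes
1 TiB = 1,099,511,627,776 bytes
962,000,000,000 / 1,099,511,627,776 = 0.875 TiB

0.875 TiB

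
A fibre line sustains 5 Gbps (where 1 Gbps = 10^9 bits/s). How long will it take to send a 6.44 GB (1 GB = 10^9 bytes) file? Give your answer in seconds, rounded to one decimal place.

6.44 GB = 6,440,000,000 bytes = 51,520,000,000 bits
5 Gbps = 5,000,000,000 bits/s
time = 51,520,000,000 / 5,000,000,000 = 10.3 s

10.3 seconds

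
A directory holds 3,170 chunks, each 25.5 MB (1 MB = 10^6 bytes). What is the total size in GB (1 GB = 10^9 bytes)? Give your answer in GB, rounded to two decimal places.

Total = 3,170 × 25.5 MB = 80,835 MB
= 80,835 × 1,000,000 bytes = 80,835,000,000 bytes
1 GB = 1,000,000,000 bytes
80,835,000,000 / 1,000,000,000 = 80.84 GB

80.84 GB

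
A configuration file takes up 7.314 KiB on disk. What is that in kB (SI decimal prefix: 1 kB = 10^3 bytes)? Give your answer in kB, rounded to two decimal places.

7.49 kB

7.314 KiB × 1,024 bytes/KiB = 7,489.536 bytes
1 kB = 10^3 bytes = 1,000 bytes
7,489.536 / 1,000 = 7.49 kB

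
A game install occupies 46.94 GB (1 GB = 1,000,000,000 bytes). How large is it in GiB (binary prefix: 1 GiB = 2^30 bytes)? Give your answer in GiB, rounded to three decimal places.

46.94 GB × 1,000,000,000 bytes/GB = 46,940,000,000 bytes
1 GiB = 2^30 bytes = 1,073,741,824 bytes
46,940,000,000 / 1,073,741,824 = 43.716 GiB

43.716 GiB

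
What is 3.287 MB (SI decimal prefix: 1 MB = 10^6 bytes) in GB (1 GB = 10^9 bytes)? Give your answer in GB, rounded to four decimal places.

3.287 MB × 1,000,000 bytes/MB = 3,287,000 bytes
1 GB = 10^9 bytes = 1,000,000,000 bytes
3,287,000 / 1,000,000,000 = 0.0033 GB

0.0033 GB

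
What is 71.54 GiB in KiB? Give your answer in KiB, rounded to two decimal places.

71.54 GiB × 1,073,741,824 bytes/GiB = 76,815,490,088.96 bytes
1 KiB = 1,024 bytes
76,815,490,088.96 / 1,024 = 75,015,127.04 KiB

75,015,127.04 KiB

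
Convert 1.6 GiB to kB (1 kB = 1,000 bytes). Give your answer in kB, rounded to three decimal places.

1,717,986.918 kB

1.6 GiB = 1.6 × 2^30 bytes = 1,717,986,918.4 bytes
1 kB = 1,000 bytes
1,717,986,918.4 / 1,000 = 1,717,986.918 kB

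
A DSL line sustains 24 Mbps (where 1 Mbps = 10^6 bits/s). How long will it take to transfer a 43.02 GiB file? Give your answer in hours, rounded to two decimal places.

4.28 hours

43.02 GiB = 46,192,373,268.48 bytes = 369,538,986,147.84 bits
24 Mbps = 24,000,000 bits/s
time = 369,538,986,147.84 / 24,000,000 = 15,397.4578 s
15,397.4578 s / 3600 = 4.28 hours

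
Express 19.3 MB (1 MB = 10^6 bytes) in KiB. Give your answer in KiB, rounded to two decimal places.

19.3 MB = 19.3 × 10^6 bytes = 19,300,000 bytes
1 KiB = 2^10 bytes = 1,024 bytes
19,300,000 / 1,024 = 18,847.66 KiB

18,847.66 KiB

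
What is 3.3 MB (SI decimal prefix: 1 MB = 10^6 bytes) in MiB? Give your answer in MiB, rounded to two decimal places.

3.15 MiB

3.3 MB = 3.3 × 10^6 bytes = 3,300,000 bytes
1 MiB = 2^20 bytes = 1,048,576 bytes
3,300,000 / 1,048,576 = 3.15 MiB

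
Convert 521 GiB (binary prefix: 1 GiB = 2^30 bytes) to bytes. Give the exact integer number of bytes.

559,419,490,304 bytes

521 × 1,073,741,824 = 559,419,490,304 bytes  (1 GiB = 2^30 bytes)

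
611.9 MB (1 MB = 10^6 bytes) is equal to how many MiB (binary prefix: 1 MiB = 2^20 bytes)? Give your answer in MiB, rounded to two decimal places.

583.55 MiB

611.9 MB × 1,000,000 bytes/MB = 611,900,000 bytes
1 MiB = 2^20 bytes = 1,048,576 bytes
611,900,000 / 1,048,576 = 583.55 MiB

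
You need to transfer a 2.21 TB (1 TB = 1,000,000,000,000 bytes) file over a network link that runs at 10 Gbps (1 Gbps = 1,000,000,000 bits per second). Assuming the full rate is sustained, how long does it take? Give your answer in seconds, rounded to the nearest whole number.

1,768 seconds

2.21 TB = 2,210,000,000,000 bytes = 17,680,000,000,000 bits
10 Gbps = 10,000,000,000 bits/s
time = 17,680,000,000,000 / 10,000,000,000 = 1,768 s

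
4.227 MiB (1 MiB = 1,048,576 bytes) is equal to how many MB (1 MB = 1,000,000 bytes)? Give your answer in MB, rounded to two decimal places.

4.43 MB

4.227 MiB × 1,048,576 bytes/MiB = 4,432,330.752 bytes
1 MB = 10^6 bytes = 1,000,000 bytes
4,432,330.752 / 1,000,000 = 4.43 MB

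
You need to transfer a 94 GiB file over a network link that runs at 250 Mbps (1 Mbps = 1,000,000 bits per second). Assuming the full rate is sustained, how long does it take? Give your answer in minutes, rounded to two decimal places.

53.83 minutes

94 GiB = 100,931,731,456 bytes = 807,453,851,648 bits
250 Mbps = 250,000,000 bits/s
time = 807,453,851,648 / 250,000,000 = 3,229.815 s
3,229.815 s / 60 = 53.83 minutes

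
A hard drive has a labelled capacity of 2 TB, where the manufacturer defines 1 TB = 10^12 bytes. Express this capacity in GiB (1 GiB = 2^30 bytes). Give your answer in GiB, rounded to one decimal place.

2 TB = 2 × 10^12 bytes = 2,000,000,000,000 bytes
1 GiB = 2^30 bytes = 1,073,741,824 bytes
2,000,000,000,000 / 1,073,741,824 = 1,862.6 GiB

1,862.6 GiB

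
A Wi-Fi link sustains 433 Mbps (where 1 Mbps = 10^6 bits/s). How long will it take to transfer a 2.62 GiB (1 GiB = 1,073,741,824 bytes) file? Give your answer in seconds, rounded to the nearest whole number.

52 seconds

2.62 GiB = 2,813,203,578.88 bytes = 22,505,628,631.04 bits
433 Mbps = 433,000,000 bits/s
time = 22,505,628,631.04 / 433,000,000 = 52 s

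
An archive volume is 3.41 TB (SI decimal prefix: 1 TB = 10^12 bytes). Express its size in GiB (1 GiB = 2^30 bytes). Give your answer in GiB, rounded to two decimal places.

3.41 TB = 3.41 × 10^12 bytes = 3,410,000,000,000 bytes
1 GiB = 1,073,741,824 bytes
3,410,000,000,000 / 1,073,741,824 = 3,175.81 GiB

3,175.81 GiB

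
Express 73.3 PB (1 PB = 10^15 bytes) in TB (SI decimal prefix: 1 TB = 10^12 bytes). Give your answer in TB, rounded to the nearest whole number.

73,300 TB

73.3 PB × 1,000,000,000,000,000 bytes/PB = 73,300,000,000,000,000 bytes
1 TB = 10^12 bytes = 1,000,000,000,000 bytes
73,300,000,000,000,000 / 1,000,000,000,000 = 73,300 TB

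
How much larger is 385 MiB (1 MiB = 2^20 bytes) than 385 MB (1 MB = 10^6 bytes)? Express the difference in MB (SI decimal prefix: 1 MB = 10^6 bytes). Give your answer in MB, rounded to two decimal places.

18.70 MB

385 MiB = 385 × 1,048,576 = 403,701,760 bytes
385 MB = 385 × 1,000,000 = 385,000,000 bytes
difference = 18,701,760 bytes
18,701,760 / 1,000,000 = 18.70 MB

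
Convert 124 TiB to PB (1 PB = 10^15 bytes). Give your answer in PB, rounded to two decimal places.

0.14 PB

124 TiB × 1,099,511,627,776 bytes/TiB = 136,339,441,844,224 bytes
1 PB = 1,000,000,000,000,000 bytes
136,339,441,844,224 / 1,000,000,000,000,000 = 0.14 PB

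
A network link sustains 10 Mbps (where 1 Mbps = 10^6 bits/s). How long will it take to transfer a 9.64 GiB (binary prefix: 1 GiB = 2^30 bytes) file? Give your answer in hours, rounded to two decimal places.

9.64 GiB = 10,350,871,183.36 bytes = 82,806,969,466.88 bits
10 Mbps = 10,000,000 bits/s
time = 82,806,969,466.88 / 10,000,000 = 8,280.6969 s
8,280.6969 s / 3600 = 2.30 hours

2.30 hours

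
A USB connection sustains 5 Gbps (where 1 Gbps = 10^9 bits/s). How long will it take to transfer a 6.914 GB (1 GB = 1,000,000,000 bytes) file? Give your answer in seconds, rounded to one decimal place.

6.914 GB = 6,914,000,000 bytes = 55,312,000,000 bits
5 Gbps = 5,000,000,000 bits/s
time = 55,312,000,000 / 5,000,000,000 = 11.1 s

11.1 seconds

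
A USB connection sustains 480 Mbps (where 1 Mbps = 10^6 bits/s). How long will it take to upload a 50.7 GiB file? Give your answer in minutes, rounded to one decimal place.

50.7 GiB = 54,438,710,476.8 bytes = 435,509,683,814.4 bits
480 Mbps = 480,000,000 bits/s
time = 435,509,683,814.4 / 480,000,000 = 907.31 s
907.31 s / 60 = 15.1 minutes

15.1 minutes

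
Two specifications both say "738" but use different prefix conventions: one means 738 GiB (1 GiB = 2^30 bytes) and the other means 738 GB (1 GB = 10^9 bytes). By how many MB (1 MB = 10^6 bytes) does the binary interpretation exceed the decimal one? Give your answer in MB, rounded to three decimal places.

54,421.466 MB

738 GiB = 738 × 1,073,741,824 = 792,421,466,112 bytes
738 GB = 738 × 1,000,000,000 = 738,000,000,000 bytes
difference = 54,421,466,112 bytes
54,421,466,112 / 1,000,000 = 54,421.466 MB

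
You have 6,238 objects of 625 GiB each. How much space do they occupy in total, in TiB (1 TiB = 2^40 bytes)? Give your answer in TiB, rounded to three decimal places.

Total = 6,238 × 625 GiB = 3,898,750 GiB
= 3,898,750 × 1,073,741,824 bytes = 4,186,250,936,320,000 bytes
1 TiB = 1,099,511,627,776 bytes
4,186,250,936,320,000 / 1,099,511,627,776 = 3,807.373 TiB

3,807.373 TiB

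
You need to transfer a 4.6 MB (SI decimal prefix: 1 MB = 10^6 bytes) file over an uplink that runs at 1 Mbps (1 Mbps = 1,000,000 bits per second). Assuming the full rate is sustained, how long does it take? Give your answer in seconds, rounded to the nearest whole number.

4.6 MB = 4,600,000 bytes = 36,800,000 bits
1 Mbps = 1,000,000 bits/s
time = 36,800,000 / 1,000,000 = 37 s

37 seconds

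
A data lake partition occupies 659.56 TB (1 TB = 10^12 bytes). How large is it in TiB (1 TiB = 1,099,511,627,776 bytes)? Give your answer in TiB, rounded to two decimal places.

599.87 TiB

659.56 TB = 659.56 × 10^12 bytes = 659,560,000,000,000 bytes
1 TiB = 1,099,511,627,776 bytes
659,560,000,000,000 / 1,099,511,627,776 = 599.87 TiB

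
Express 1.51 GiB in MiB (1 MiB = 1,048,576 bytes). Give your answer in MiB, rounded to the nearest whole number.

1,546 MiB

1.51 GiB = 1.51 × 2^30 bytes = 1,621,350,154.24 bytes
1 MiB = 1,048,576 bytes
1,621,350,154.24 / 1,048,576 = 1,546 MiB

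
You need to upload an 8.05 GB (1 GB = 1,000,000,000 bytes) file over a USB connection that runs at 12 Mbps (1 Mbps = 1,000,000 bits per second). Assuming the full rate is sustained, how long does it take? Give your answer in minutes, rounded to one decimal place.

8.05 GB = 8,050,000,000 bytes = 64,400,000,000 bits
12 Mbps = 12,000,000 bits/s
time = 64,400,000,000 / 12,000,000 = 5,366.67 s
5,366.67 s / 60 = 89.4 minutes

89.4 minutes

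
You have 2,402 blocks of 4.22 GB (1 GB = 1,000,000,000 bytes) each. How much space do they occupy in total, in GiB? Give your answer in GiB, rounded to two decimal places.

9,440.30 GiB

Total = 2,402 × 4.22 GB = 10136.44 GB
= 10136.44 × 1,000,000,000 bytes = 10,136,440,000,000 bytes
1 GiB = 1,073,741,824 bytes
10,136,440,000,000 / 1,073,741,824 = 9,440.30 GiB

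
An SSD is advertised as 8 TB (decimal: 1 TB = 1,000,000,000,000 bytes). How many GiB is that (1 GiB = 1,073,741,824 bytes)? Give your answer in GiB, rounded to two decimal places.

7,450.58 GiB

8 TB = 8 × 10^12 bytes = 8,000,000,000,000 bytes
1 GiB = 2^30 bytes = 1,073,741,824 bytes
8,000,000,000,000 / 1,073,741,824 = 7,450.58 GiB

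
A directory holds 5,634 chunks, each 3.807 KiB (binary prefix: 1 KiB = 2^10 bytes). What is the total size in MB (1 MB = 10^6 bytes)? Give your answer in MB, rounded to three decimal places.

21.963 MB

Total = 5,634 × 3.807 KiB = 21448.638 KiB
= 21448.638 × 1,024 bytes = 21,963,405.312 bytes
1 MB = 1,000,000 bytes
21,963,405.312 / 1,000,000 = 21.963 MB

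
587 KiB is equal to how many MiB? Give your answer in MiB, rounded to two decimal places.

587 KiB = 587 × 2^10 bytes = 601,088 bytes
1 MiB = 2^20 bytes = 1,048,576 bytes
601,088 / 1,048,576 = 0.57 MiB

0.57 MiB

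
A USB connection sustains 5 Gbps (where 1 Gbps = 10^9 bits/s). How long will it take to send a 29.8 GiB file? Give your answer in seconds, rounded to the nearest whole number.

51 seconds

29.8 GiB = 31,997,506,355.2 bytes = 255,980,050,841.6 bits
5 Gbps = 5,000,000,000 bits/s
time = 255,980,050,841.6 / 5,000,000,000 = 51 s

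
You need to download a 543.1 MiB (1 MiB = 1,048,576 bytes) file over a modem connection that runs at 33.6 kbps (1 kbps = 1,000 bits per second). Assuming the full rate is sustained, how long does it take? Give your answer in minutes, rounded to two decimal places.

543.1 MiB = 569,481,625.6 bytes = 4,555,853,004.8 bits
33.6 kbps = 33,600 bits/s
time = 4,555,853,004.8 / 33,600 = 135,590.863 s
135,590.863 s / 60 = 2,259.85 minutes

2,259.85 minutes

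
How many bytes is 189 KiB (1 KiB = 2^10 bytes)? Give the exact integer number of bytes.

193,536 bytes

189 × 1,024 = 193,536 bytes  (1 KiB = 2^10 bytes)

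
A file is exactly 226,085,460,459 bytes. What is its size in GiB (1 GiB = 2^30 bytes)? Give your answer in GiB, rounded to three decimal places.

210.558 GiB

226,085,460,459 bytes given.
1 GiB = 2^30 bytes = 1,073,741,824 bytes
226,085,460,459 / 1,073,741,824 = 210.558 GiB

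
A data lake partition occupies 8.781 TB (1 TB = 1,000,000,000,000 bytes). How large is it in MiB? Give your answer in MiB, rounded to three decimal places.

8,374,214.172 MiB

8.781 TB × 1,000,000,000,000 bytes/TB = 8,781,000,000,000 bytes
1 MiB = 2^20 bytes = 1,048,576 bytes
8,781,000,000,000 / 1,048,576 = 8,374,214.172 MiB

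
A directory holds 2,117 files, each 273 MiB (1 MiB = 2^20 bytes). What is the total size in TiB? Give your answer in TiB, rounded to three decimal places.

Total = 2,117 × 273 MiB = 577,941 MiB
= 577,941 × 1,048,576 bytes = 606,015,062,016 bytes
1 TiB = 1,099,511,627,776 bytes
606,015,062,016 / 1,099,511,627,776 = 0.551 TiB

0.551 TiB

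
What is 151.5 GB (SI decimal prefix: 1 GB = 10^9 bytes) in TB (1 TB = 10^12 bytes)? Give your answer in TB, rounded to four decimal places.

0.1515 TB

151.5 GB = 151.5 × 10^9 bytes = 151,500,000,000 bytes
1 TB = 10^12 bytes = 1,000,000,000,000 bytes
151,500,000,000 / 1,000,000,000,000 = 0.1515 TB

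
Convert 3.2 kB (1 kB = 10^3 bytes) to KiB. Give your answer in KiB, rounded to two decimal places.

3.2 kB × 1,000 bytes/kB = 3,200 bytes
1 KiB = 1,024 bytes
3,200 / 1,024 = 3.13 KiB

3.13 KiB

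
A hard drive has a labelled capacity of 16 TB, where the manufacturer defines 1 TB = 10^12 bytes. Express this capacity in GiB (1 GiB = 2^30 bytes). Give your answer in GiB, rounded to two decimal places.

14,901.16 GiB

16 TB × 1,000,000,000,000 bytes/TB = 16,000,000,000,000 bytes
1 GiB = 2^30 bytes = 1,073,741,824 bytes
16,000,000,000,000 / 1,073,741,824 = 14,901.16 GiB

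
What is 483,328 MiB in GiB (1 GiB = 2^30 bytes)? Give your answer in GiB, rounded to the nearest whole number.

483,328 MiB = 483,328 × 2^20 bytes = 506,806,140,928 bytes
1 GiB = 2^30 bytes = 1,073,741,824 bytes
506,806,140,928 / 1,073,741,824 = 472 GiB

472 GiB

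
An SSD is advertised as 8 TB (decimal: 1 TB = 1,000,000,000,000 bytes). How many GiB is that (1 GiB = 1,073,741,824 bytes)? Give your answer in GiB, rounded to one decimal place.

7,450.6 GiB

8 TB × 1,000,000,000,000 bytes/TB = 8,000,000,000,000 bytes
1 GiB = 1,073,741,824 bytes
8,000,000,000,000 / 1,073,741,824 = 7,450.6 GiB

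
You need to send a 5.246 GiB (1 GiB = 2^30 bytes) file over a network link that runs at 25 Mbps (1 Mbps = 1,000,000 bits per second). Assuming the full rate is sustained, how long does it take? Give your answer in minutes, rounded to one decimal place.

30.0 minutes

5.246 GiB = 5,632,849,608.704 bytes = 45,062,796,869.632 bits
25 Mbps = 25,000,000 bits/s
time = 45,062,796,869.632 / 25,000,000 = 1,802.51 s
1,802.51 s / 60 = 30.0 minutes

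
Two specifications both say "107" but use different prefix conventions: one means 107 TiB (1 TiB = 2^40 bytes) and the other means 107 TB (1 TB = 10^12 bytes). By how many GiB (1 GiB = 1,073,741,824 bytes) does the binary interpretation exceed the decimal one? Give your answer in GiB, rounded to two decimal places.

107 TiB = 107 × 1,099,511,627,776 = 117,647,744,172,032 bytes
107 TB = 107 × 1,000,000,000,000 = 107,000,000,000,000 bytes
difference = 10,647,744,172,032 bytes
10,647,744,172,032 / 1,073,741,824 = 9,916.48 GiB

9,916.48 GiB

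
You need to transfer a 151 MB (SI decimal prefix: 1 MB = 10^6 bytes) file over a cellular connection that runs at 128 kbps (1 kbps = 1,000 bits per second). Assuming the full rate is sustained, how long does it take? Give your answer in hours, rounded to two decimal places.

151 MB = 151,000,000 bytes = 1,208,000,000 bits
128 kbps = 128,000 bits/s
time = 1,208,000,000 / 128,000 = 9,437.5000 s
9,437.5000 s / 3600 = 2.62 hours

2.62 hours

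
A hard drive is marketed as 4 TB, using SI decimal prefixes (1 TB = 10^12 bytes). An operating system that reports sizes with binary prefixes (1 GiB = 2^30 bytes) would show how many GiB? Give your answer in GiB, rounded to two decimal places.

4 TB × 1,000,000,000,000 bytes/TB = 4,000,000,000,000 bytes
1 GiB = 2^30 bytes = 1,073,741,824 bytes
4,000,000,000,000 / 1,073,741,824 = 3,725.29 GiB

3,725.29 GiB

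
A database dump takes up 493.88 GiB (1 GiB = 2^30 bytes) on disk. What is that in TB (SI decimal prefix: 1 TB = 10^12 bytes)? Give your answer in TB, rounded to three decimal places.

0.530 TB

493.88 GiB × 1,073,741,824 bytes/GiB = 530,299,612,037.12 bytes
1 TB = 1,000,000,000,000 bytes
530,299,612,037.12 / 1,000,000,000,000 = 0.530 TB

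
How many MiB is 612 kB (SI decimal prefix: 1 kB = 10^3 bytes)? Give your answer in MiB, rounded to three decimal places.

0.584 MiB

612 kB × 1,000 bytes/kB = 612,000 bytes
1 MiB = 1,048,576 bytes
612,000 / 1,048,576 = 0.584 MiB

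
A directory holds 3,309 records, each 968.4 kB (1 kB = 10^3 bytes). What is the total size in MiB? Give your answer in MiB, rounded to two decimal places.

3,055.99 MiB

Total = 3,309 × 968.4 kB = 3204435.6 kB
= 3204435.6 × 1,000 bytes = 3,204,435,600 bytes
1 MiB = 1,048,576 bytes
3,204,435,600 / 1,048,576 = 3,055.99 MiB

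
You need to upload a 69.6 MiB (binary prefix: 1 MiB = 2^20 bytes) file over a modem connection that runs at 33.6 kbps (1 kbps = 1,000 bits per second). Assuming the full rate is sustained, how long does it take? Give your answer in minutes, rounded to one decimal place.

289.6 minutes

69.6 MiB = 72,980,889.6 bytes = 583,847,116.8 bits
33.6 kbps = 33,600 bits/s
time = 583,847,116.8 / 33,600 = 17,376.40 s
17,376.40 s / 60 = 289.6 minutes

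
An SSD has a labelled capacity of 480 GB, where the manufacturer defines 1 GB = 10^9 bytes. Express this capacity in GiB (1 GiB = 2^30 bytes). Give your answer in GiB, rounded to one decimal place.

447.0 GiB

480 GB = 480 × 10^9 bytes = 480,000,000,000 bytes
1 GiB = 2^30 bytes = 1,073,741,824 bytes
480,000,000,000 / 1,073,741,824 = 447.0 GiB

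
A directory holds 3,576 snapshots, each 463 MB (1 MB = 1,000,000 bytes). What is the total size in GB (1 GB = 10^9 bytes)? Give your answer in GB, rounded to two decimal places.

1,655.69 GB

Total = 3,576 × 463 MB = 1,655,688 MB
= 1,655,688 × 1,000,000 bytes = 1,655,688,000,000 bytes
1 GB = 1,000,000,000 bytes
1,655,688,000,000 / 1,000,000,000 = 1,655.69 GB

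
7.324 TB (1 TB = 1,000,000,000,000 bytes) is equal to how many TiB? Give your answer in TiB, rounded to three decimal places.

6.661 TiB

7.324 TB × 1,000,000,000,000 bytes/TB = 7,324,000,000,000 bytes
1 TiB = 1,099,511,627,776 bytes
7,324,000,000,000 / 1,099,511,627,776 = 6.661 TiB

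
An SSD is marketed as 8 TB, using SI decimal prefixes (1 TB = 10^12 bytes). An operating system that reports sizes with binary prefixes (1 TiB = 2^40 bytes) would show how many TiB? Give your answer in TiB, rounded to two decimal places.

7.28 TiB

8 TB = 8 × 10^12 bytes = 8,000,000,000,000 bytes
1 TiB = 1,099,511,627,776 bytes
8,000,000,000,000 / 1,099,511,627,776 = 7.28 TiB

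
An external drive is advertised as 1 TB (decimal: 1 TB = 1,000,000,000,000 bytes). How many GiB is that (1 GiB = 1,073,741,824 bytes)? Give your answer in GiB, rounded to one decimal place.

931.3 GiB

1 TB = 1 × 10^12 bytes = 1,000,000,000,000 bytes
1 GiB = 2^30 bytes = 1,073,741,824 bytes
1,000,000,000,000 / 1,073,741,824 = 931.3 GiB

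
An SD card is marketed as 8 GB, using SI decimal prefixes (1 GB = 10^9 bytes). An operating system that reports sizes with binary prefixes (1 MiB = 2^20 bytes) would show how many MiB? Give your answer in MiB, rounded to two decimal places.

8 GB = 8 × 10^9 bytes = 8,000,000,000 bytes
1 MiB = 1,048,576 bytes
8,000,000,000 / 1,048,576 = 7,629.39 MiB

7,629.39 MiB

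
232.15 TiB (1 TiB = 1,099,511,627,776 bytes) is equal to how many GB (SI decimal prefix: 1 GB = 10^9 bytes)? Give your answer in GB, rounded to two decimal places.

232.15 TiB = 232.15 × 2^40 bytes = 255,251,624,388,198.4 bytes
1 GB = 10^9 bytes = 1,000,000,000 bytes
255,251,624,388,198.4 / 1,000,000,000 = 255,251.62 GB

255,251.62 GB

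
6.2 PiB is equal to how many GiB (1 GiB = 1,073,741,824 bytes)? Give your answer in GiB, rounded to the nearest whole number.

6,501,171 GiB

6.2 PiB = 6.2 × 2^50 bytes = 6,980,579,422,424,268.8 bytes
1 GiB = 1,073,741,824 bytes
6,980,579,422,424,268.8 / 1,073,741,824 = 6,501,171 GiB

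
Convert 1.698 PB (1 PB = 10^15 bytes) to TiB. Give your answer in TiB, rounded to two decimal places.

1.698 PB = 1.698 × 10^15 bytes = 1,698,000,000,000,000 bytes
1 TiB = 1,099,511,627,776 bytes
1,698,000,000,000,000 / 1,099,511,627,776 = 1,544.32 TiB

1,544.32 TiB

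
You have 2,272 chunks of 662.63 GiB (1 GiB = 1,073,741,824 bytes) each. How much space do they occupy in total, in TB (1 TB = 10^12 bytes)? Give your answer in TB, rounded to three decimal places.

1,616.513 TB

Total = 2,272 × 662.63 GiB = 1505495.36 GiB
= 1505495.36 × 1,073,741,824 bytes = 1,616,513,333,869,936.64 bytes
1 TB = 1,000,000,000,000 bytes
1,616,513,333,869,936.64 / 1,000,000,000,000 = 1,616.513 TB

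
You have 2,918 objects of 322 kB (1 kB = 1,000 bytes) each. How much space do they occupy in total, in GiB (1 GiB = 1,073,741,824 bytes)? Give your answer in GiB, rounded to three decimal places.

0.875 GiB

Total = 2,918 × 322 kB = 939,596 kB
= 939,596 × 1,000 bytes = 939,596,000 bytes
1 GiB = 1,073,741,824 bytes
939,596,000 / 1,073,741,824 = 0.875 GiB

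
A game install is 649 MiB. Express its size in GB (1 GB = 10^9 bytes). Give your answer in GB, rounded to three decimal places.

0.681 GB

649 MiB = 649 × 2^20 bytes = 680,525,824 bytes
1 GB = 10^9 bytes = 1,000,000,000 bytes
680,525,824 / 1,000,000,000 = 0.681 GB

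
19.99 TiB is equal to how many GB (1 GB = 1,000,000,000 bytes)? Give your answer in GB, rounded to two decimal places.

21,979.24 GB

19.99 TiB × 1,099,511,627,776 bytes/TiB = 21,979,237,439,242.24 bytes
1 GB = 1,000,000,000 bytes
21,979,237,439,242.24 / 1,000,000,000 = 21,979.24 GB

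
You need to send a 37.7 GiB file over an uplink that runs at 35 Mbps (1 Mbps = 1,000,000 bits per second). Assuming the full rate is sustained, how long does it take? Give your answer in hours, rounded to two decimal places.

37.7 GiB = 40,480,066,764.8 bytes = 323,840,534,118.4 bits
35 Mbps = 35,000,000 bits/s
time = 323,840,534,118.4 / 35,000,000 = 9,252.5867 s
9,252.5867 s / 3600 = 2.57 hours

2.57 hours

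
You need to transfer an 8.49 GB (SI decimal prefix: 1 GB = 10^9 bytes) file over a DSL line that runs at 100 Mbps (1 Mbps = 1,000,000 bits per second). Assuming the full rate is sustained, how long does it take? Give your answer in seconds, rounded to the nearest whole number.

679 seconds

8.49 GB = 8,490,000,000 bytes = 67,920,000,000 bits
100 Mbps = 100,000,000 bits/s
time = 67,920,000,000 / 100,000,000 = 679 s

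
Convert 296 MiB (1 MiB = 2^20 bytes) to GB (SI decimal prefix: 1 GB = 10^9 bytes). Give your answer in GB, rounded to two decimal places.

296 MiB = 296 × 2^20 bytes = 310,378,496 bytes
1 GB = 10^9 bytes = 1,000,000,000 bytes
310,378,496 / 1,000,000,000 = 0.31 GB

0.31 GB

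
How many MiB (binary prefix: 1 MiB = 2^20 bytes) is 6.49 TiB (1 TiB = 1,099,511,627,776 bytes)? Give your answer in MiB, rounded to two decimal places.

6,805,258.24 MiB

6.49 TiB × 1,099,511,627,776 bytes/TiB = 7,135,830,464,266.24 bytes
1 MiB = 2^20 bytes = 1,048,576 bytes
7,135,830,464,266.24 / 1,048,576 = 6,805,258.24 MiB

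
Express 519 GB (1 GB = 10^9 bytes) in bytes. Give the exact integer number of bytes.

519,000,000,000 bytes

519 × 1,000,000,000 = 519,000,000,000 bytes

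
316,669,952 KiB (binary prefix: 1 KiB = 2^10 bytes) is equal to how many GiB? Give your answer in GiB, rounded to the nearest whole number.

302 GiB

316,669,952 KiB × 1,024 bytes/KiB = 324,270,030,848 bytes
1 GiB = 1,073,741,824 bytes
324,270,030,848 / 1,073,741,824 = 302 GiB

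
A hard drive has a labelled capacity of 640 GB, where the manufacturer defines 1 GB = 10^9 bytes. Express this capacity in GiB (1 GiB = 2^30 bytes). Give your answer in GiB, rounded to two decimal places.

640 GB × 1,000,000,000 bytes/GB = 640,000,000,000 bytes
1 GiB = 1,073,741,824 bytes
640,000,000,000 / 1,073,741,824 = 596.05 GiB

596.05 GiB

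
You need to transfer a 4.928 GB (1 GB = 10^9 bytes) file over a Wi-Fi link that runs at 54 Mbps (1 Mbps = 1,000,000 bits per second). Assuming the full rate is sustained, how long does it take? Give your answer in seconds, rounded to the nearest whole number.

730 seconds

4.928 GB = 4,928,000,000 bytes = 39,424,000,000 bits
54 Mbps = 54,000,000 bits/s
time = 39,424,000,000 / 54,000,000 = 730 s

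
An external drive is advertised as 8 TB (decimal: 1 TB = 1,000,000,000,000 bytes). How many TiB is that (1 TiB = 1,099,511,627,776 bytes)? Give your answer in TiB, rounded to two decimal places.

7.28 TiB

8 TB = 8 × 10^12 bytes = 8,000,000,000,000 bytes
1 TiB = 2^40 bytes = 1,099,511,627,776 bytes
8,000,000,000,000 / 1,099,511,627,776 = 7.28 TiB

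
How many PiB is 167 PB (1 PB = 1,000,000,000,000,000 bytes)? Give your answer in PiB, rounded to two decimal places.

167 PB × 1,000,000,000,000,000 bytes/PB = 167,000,000,000,000,000 bytes
1 PiB = 1,125,899,906,842,624 bytes
167,000,000,000,000,000 / 1,125,899,906,842,624 = 148.33 PiB

148.33 PiB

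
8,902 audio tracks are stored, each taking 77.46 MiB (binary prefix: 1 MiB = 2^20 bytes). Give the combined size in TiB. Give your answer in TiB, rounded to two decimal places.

Total = 8,902 × 77.46 MiB = 689548.92 MiB
= 689548.92 × 1,048,576 bytes = 723,044,448,337.92 bytes
1 TiB = 1,099,511,627,776 bytes
723,044,448,337.92 / 1,099,511,627,776 = 0.66 TiB

0.66 TiB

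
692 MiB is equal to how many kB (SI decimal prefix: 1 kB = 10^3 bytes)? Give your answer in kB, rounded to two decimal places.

725,614.59 kB

692 MiB × 1,048,576 bytes/MiB = 725,614,592 bytes
1 kB = 10^3 bytes = 1,000 bytes
725,614,592 / 1,000 = 725,614.59 kB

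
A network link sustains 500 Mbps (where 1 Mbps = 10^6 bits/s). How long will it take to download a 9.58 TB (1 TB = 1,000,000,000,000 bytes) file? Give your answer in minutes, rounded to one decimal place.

2,554.7 minutes

9.58 TB = 9,580,000,000,000 bytes = 76,640,000,000,000 bits
500 Mbps = 500,000,000 bits/s
time = 76,640,000,000,000 / 500,000,000 = 153,280.00 s
153,280.00 s / 60 = 2,554.7 minutes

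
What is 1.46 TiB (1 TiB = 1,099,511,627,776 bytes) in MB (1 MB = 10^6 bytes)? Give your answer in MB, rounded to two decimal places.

1.46 TiB × 1,099,511,627,776 bytes/TiB = 1,605,286,976,552.96 bytes
1 MB = 1,000,000 bytes
1,605,286,976,552.96 / 1,000,000 = 1,605,286.98 MB

1,605,286.98 MB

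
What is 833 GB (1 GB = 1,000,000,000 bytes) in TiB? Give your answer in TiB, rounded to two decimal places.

0.76 TiB

833 GB = 833 × 10^9 bytes = 833,000,000,000 bytes
1 TiB = 1,099,511,627,776 bytes
833,000,000,000 / 1,099,511,627,776 = 0.76 TiB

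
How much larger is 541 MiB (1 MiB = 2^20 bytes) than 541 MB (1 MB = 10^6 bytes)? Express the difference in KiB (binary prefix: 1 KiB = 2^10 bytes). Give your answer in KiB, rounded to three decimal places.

541 MiB = 541 × 1,048,576 = 567,279,616 bytes
541 MB = 541 × 1,000,000 = 541,000,000 bytes
difference = 26,279,616 bytes
26,279,616 / 1,024 = 25,663.688 KiB

25,663.688 KiB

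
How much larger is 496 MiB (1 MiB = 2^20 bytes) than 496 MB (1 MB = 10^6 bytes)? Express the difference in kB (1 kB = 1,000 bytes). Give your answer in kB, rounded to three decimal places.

24,093.696 kB

496 MiB = 496 × 1,048,576 = 520,093,696 bytes
496 MB = 496 × 1,000,000 = 496,000,000 bytes
difference = 24,093,696 bytes
24,093,696 / 1,000 = 24,093.696 kB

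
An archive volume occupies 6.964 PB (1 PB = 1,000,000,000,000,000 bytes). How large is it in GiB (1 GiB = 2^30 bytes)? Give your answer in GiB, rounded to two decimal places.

6,485,730.41 GiB

6.964 PB = 6.964 × 10^15 bytes = 6,964,000,000,000,000 bytes
1 GiB = 1,073,741,824 bytes
6,964,000,000,000,000 / 1,073,741,824 = 6,485,730.41 GiB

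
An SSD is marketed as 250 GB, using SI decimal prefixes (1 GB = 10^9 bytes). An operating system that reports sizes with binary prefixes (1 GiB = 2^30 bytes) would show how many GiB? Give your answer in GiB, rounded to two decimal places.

250 GB × 1,000,000,000 bytes/GB = 250,000,000,000 bytes
1 GiB = 2^30 bytes = 1,073,741,824 bytes
250,000,000,000 / 1,073,741,824 = 232.83 GiB

232.83 GiB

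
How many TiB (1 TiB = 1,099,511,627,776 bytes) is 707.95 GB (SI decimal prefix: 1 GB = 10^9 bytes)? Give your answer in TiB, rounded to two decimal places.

707.95 GB = 707.95 × 10^9 bytes = 707,950,000,000 bytes
1 TiB = 1,099,511,627,776 bytes
707,950,000,000 / 1,099,511,627,776 = 0.64 TiB

0.64 TiB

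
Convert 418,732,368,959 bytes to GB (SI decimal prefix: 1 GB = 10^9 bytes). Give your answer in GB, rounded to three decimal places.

418.732 GB

418,732,368,959 bytes given.
1 GB = 10^9 bytes = 1,000,000,000 bytes
418,732,368,959 / 1,000,000,000 = 418.732 GB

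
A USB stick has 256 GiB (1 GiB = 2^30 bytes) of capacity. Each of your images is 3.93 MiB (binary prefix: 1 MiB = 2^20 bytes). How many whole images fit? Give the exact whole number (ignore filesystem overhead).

Capacity: 256 GiB = 274,877,906,944 bytes
Per item: 3.93 MiB = 4,120,903.68 bytes
⌊274,877,906,944 / 4,120,903.68⌋ = 66,703

66,703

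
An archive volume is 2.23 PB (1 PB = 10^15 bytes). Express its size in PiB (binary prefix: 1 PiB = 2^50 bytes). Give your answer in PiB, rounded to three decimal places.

1.981 PiB

2.23 PB = 2.23 × 10^15 bytes = 2,230,000,000,000,000 bytes
1 PiB = 2^50 bytes = 1,125,899,906,842,624 bytes
2,230,000,000,000,000 / 1,125,899,906,842,624 = 1.981 PiB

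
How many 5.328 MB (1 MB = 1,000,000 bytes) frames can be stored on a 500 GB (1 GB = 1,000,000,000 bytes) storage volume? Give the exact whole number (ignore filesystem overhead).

93,843

Capacity: 500 GB = 500,000,000,000 bytes
Per item: 5.328 MB = 5,328,000 bytes
⌊500,000,000,000 / 5,328,000⌋ = 93,843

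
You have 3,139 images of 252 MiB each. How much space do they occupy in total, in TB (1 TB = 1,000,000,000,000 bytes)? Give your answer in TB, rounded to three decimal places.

0.829 TB

Total = 3,139 × 252 MiB = 791,028 MiB
= 791,028 × 1,048,576 bytes = 829,452,976,128 bytes
1 TB = 1,000,000,000,000 bytes
829,452,976,128 / 1,000,000,000,000 = 0.829 TB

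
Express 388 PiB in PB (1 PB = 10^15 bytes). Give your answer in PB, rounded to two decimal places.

436.85 PB

388 PiB × 1,125,899,906,842,624 bytes/PiB = 436,849,163,854,938,112 bytes
1 PB = 10^15 bytes = 1,000,000,000,000,000 bytes
436,849,163,854,938,112 / 1,000,000,000,000,000 = 436.85 PB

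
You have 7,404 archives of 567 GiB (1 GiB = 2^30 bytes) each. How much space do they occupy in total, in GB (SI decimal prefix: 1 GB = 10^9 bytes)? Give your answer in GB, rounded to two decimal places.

4,507,641.19 GB

Total = 7,404 × 567 GiB = 4,198,068 GiB
= 4,198,068 × 1,073,741,824 bytes = 4,507,641,191,596,032 bytes
1 GB = 1,000,000,000 bytes
4,507,641,191,596,032 / 1,000,000,000 = 4,507,641.19 GB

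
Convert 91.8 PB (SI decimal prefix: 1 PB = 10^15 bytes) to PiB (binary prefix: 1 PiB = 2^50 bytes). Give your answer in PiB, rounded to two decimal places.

81.53 PiB

91.8 PB × 1,000,000,000,000,000 bytes/PB = 91,800,000,000,000,000 bytes
1 PiB = 2^50 bytes = 1,125,899,906,842,624 bytes
91,800,000,000,000,000 / 1,125,899,906,842,624 = 81.53 PiB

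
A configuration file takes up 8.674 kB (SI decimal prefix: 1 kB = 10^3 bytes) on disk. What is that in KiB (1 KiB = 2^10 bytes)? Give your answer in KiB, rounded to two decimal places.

8.47 KiB

8.674 kB = 8.674 × 10^3 bytes = 8,674 bytes
1 KiB = 2^10 bytes = 1,024 bytes
8,674 / 1,024 = 8.47 KiB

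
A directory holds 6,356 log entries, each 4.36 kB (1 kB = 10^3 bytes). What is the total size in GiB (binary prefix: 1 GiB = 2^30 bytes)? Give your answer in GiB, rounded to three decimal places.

0.026 GiB

Total = 6,356 × 4.36 kB = 27712.16 kB
= 27712.16 × 1,000 bytes = 27,712,160 bytes
1 GiB = 1,073,741,824 bytes
27,712,160 / 1,073,741,824 = 0.026 GiB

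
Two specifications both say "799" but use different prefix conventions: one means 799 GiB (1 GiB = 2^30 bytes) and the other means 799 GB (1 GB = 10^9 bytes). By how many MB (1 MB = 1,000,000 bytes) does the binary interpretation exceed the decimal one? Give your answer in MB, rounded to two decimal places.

58,919.72 MB

799 GiB = 799 × 1,073,741,824 = 857,919,717,376 bytes
799 GB = 799 × 1,000,000,000 = 799,000,000,000 bytes
difference = 58,919,717,376 bytes
58,919,717,376 / 1,000,000 = 58,919.72 MB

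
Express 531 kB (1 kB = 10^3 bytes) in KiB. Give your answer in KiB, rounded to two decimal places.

531 kB × 1,000 bytes/kB = 531,000 bytes
1 KiB = 2^10 bytes = 1,024 bytes
531,000 / 1,024 = 518.55 KiB

518.55 KiB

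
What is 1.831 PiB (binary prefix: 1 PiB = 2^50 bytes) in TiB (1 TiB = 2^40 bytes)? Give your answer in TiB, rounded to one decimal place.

1.831 PiB = 1.831 × 2^50 bytes = 2,061,522,729,428,844.544 bytes
1 TiB = 2^40 bytes = 1,099,511,627,776 bytes
2,061,522,729,428,844.544 / 1,099,511,627,776 = 1,874.9 TiB

1,874.9 TiB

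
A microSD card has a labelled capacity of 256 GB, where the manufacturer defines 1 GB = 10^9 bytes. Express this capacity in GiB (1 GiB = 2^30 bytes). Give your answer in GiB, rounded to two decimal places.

238.42 GiB

256 GB × 1,000,000,000 bytes/GB = 256,000,000,000 bytes
1 GiB = 2^30 bytes = 1,073,741,824 bytes
256,000,000,000 / 1,073,741,824 = 238.42 GiB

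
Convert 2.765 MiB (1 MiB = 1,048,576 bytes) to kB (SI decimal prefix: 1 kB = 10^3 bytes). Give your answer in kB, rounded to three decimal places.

2,899.313 kB

2.765 MiB = 2.765 × 2^20 bytes = 2,899,312.64 bytes
1 kB = 1,000 bytes
2,899,312.64 / 1,000 = 2,899.313 kB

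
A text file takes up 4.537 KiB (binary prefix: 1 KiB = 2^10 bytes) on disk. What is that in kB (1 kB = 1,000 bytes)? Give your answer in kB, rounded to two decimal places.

4.537 KiB = 4.537 × 2^10 bytes = 4,645.888 bytes
1 kB = 1,000 bytes
4,645.888 / 1,000 = 4.65 kB

4.65 kB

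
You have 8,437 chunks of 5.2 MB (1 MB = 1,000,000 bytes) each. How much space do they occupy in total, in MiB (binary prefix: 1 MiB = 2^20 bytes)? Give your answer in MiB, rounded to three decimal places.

41,839.981 MiB

Total = 8,437 × 5.2 MB = 43872.4 MB
= 43872.4 × 1,000,000 bytes = 43,872,400,000 bytes
1 MiB = 1,048,576 bytes
43,872,400,000 / 1,048,576 = 41,839.981 MiB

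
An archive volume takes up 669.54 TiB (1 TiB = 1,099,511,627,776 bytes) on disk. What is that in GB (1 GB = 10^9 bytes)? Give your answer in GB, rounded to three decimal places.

736,167.015 GB

669.54 TiB × 1,099,511,627,776 bytes/TiB = 736,167,015,261,143.04 bytes
1 GB = 1,000,000,000 bytes
736,167,015,261,143.04 / 1,000,000,000 = 736,167.015 GB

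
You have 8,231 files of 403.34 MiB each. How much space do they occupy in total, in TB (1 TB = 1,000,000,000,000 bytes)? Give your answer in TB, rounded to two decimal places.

3.48 TB

Total = 8,231 × 403.34 MiB = 3319891.54 MiB
= 3319891.54 × 1,048,576 bytes = 3,481,158,591,447.04 bytes
1 TB = 1,000,000,000,000 bytes
3,481,158,591,447.04 / 1,000,000,000,000 = 3.48 TB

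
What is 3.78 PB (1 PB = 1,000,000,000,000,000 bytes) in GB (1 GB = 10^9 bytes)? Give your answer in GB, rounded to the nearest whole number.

3,780,000 GB

3.78 PB × 1,000,000,000,000,000 bytes/PB = 3,780,000,000,000,000 bytes
1 GB = 1,000,000,000 bytes
3,780,000,000,000,000 / 1,000,000,000 = 3,780,000 GB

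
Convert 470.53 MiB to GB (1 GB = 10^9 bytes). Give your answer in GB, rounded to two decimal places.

470.53 MiB = 470.53 × 2^20 bytes = 493,386,465.28 bytes
1 GB = 1,000,000,000 bytes
493,386,465.28 / 1,000,000,000 = 0.49 GB

0.49 GB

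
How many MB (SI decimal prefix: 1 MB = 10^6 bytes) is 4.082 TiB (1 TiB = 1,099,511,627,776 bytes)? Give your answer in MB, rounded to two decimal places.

4.082 TiB × 1,099,511,627,776 bytes/TiB = 4,488,206,464,581.632 bytes
1 MB = 1,000,000 bytes
4,488,206,464,581.632 / 1,000,000 = 4,488,206.46 MB

4,488,206.46 MB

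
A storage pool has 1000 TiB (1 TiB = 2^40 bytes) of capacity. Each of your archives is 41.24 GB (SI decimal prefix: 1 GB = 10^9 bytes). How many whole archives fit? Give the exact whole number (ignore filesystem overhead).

Capacity: 1000 TiB = 1,099,511,627,776,000 bytes
Per item: 41.24 GB = 41,240,000,000 bytes
⌊1,099,511,627,776,000 / 41,240,000,000⌋ = 26,661

26,661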